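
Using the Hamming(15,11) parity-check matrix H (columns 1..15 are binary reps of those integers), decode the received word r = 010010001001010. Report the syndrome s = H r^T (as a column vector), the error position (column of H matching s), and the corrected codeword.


s = (1, 1, 0, 0)^T, error position = 12, corrected codeword c = 010010001000010

Compute s = H r^T mod 2 one row at a time:
  s_1 = 0 + 1 + 0 + 0 + 1 + 0 + 1 + 0 = 3 ≡ 1 (mod 2).
  s_2 = 0 + 1 + 0 + 0 + 1 + 0 + 1 + 0 = 3 ≡ 1 (mod 2).
  s_3 = 1 + 0 + 0 + 0 + 0 + 0 + 1 + 0 = 2 ≡ 0 (mod 2).
  s_4 = 0 + 0 + 1 + 0 + 1 + 0 + 0 + 0 = 2 ≡ 0 (mod 2).
s = (1, 1, 0, 0)^T — this equals column 12 of H (binary 1100), so error is at position 12.
Correct: flip bit 12 of r = 010010001001010 to get c = 010010001000010.


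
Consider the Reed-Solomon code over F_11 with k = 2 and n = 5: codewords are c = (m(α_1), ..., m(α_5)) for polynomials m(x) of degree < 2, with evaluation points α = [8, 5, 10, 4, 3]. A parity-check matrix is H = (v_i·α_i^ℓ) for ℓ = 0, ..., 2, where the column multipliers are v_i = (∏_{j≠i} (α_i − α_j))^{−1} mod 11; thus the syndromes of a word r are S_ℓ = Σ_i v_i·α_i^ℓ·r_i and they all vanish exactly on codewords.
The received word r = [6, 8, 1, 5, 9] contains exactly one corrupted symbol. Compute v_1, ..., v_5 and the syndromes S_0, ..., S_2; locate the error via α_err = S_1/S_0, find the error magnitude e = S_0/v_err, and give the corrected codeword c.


S = (10, 8, 2), error at position 5, error magnitude e = 7, c = [6, 8, 1, 5, 2].

Step 1: column multipliers v_i = (∏_{j≠i}(α_i − α_j))^{−1} mod 11.
  i = 1 (α = 8): (8−5)(8−10)(8−4)(8−3) = 3·(−2)·4·5 = −120 ≡ 1, so v_1 = 1^{−1} = 1 (mod 11).
  i = 2 (α = 5): (5−8)(5−10)(5−4)(5−3) = (−3)·(−5)·1·2 = 30 ≡ 8, so v_2 = 8^{−1} = 7 (mod 11).
  i = 3 (α = 10): (10−8)(10−5)(10−4)(10−3) = 2·5·6·7 = 420 ≡ 2, so v_3 = 2^{−1} = 6 (mod 11).
  i = 4 (α = 4): (4−8)(4−5)(4−10)(4−3) = (−4)·(−1)·(−6)·1 = −24 ≡ 9, so v_4 = 9^{−1} = 5 (mod 11).
  i = 5 (α = 3): (3−8)(3−5)(3−10)(3−4) = (−5)·(−2)·(−7)·(−1) = 70 ≡ 4, so v_5 = 4^{−1} = 3 (mod 11).
  v = [1, 7, 6, 5, 3].
Step 2: syndromes of r = [6, 8, 1, 5, 9] (all sums mod 11).
  S_0 = Σ v_i r_i = 1·6 + 7·8 + 6·1 + 5·5 + 3·9 = 120 ≡ 10.
  S_1 = Σ v_i α_i r_i = 1·8·6 + 7·5·8 + 6·10·1 + 5·4·5 + 3·3·9 = 569 ≡ 8.
  α_i^2 mod 11 = [9, 3, 1, 5, 9].
  S_2 = Σ v_i α_i^2 r_i = 1·9·6 + 7·3·8 + 6·1·1 + 5·5·5 + 3·9·9 = 596 ≡ 2.
  S = (10, 8, 2) ≠ 0, so r is not a codeword (an error is present).
Step 3: locate the error. For a single error e at position i, S_ℓ = v_i·e·α_i^ℓ, so α_err = S_1/S_0.
  S_0^{−1} = 10^{−1} = 10 (mod 11), so α_err = 8·10 = 80 ≡ 3 = α_5. Error position i = 5.
  Consistency check: S_2/S_1 = 2·7 = 14 ≡ 3 = α_err ✓ (single-error assumption holds).
Step 4: error magnitude e = S_0/v_5 = S_0·∏_{j≠5}(α_5 − α_j) = 10·4 = 40 ≡ 7 (mod 11).
Step 5: correct position 5: c_5 = r_5 − e = 9 − 7 ≡ 2 (mod 11). Hence c = [6, 8, 1, 5, 2].
  Check: interpolating c through the α_i gives m(x) = 4 + 3·x (degree < 2) with m(α_i) = c_i for every i, so c is indeed a codeword.


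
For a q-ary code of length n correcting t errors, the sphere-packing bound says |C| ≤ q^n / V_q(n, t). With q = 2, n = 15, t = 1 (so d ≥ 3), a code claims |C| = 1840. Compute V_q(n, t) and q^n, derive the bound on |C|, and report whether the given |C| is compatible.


V_q(n, t) = 16, q^n = 32768, Hamming bound = 2048, |C| = 1840 ≤ bound (satisfied).

Step 1: Compute V_q(n, t) = Σ_{j=0}^1 C(n, j) (q−1)^j.
  j = 0: C(15,0)·(1)^0 = 1·1 = 1.
  j = 1: C(15,1)·(1)^1 = 15·1 = 15.
  V_q(n, t) = 1 + 15 = 16.
Step 2: q^n = 2^15 = 32768.
Step 3: Hamming bound ⌊q^n / V_q(n,t)⌋ = ⌊32768/16⌋ = 2048.
Step 4: Compare |C| = 1840 to 2048: satisfied.
The claimed |C| lies below the Hamming bound.


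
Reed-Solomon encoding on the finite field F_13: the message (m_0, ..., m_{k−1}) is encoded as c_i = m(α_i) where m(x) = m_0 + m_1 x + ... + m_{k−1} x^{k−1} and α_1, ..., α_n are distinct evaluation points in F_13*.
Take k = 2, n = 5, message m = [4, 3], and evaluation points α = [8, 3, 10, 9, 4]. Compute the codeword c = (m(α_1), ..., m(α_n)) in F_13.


c = [2, 0, 8, 5, 3]

Message polynomial: m(x) = 4 + 3·x (mod 13).
For each evaluation point α_i, compute m(α_i) mod 13:
  α_1 = 8: Horner steps 3 → 2, so m(8) = 2.
  α_2 = 3: Horner steps 3 → 0, so m(3) = 0.
  α_3 = 10: Horner steps 3 → 8, so m(10) = 8.
  α_4 = 9: Horner steps 3 → 5, so m(9) = 5.
  α_5 = 4: Horner steps 3 → 3, so m(4) = 3.
Codeword c = [2, 0, 8, 5, 3] ∈ F_13^5.


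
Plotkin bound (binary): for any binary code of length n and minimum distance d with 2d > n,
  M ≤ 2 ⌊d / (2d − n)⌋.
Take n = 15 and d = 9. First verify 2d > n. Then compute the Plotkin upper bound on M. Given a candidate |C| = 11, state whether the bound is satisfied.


Plotkin bound M ≤ 6; given |C| = 11 > bound (violated).

Check applicability: 2d = 18, n = 15.
2d − n = 3 > 0, so Plotkin applies.
Compute d/(2d−n) = 9/3 ≈ 3.0000.
⌊d/(2d−n)⌋ = 3.
Plotkin bound: M ≤ 2·3 = 6.
Given |C| = 11, check: VIOLATED.
This |C| is above the Plotkin bound, so no binary code with n = 15, d = 9 and 11 codewords exists.


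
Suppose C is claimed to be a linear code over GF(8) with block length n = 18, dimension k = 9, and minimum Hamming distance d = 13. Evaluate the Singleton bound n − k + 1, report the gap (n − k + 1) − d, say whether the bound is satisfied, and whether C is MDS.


Singleton RHS = n − k + 1 = 10, slack = -3, bound violated (no such code; not MDS).

Singleton bound: d ≤ n − k + 1.
Here n = 18, k = 9, so n − k + 1 = 10.
Given d = 13, check d ≤ 10: NO.
Slack = (n − k + 1) − d = -3.
The slack is negative: d = 13 exceeds n − k + 1 = 10 by 3, so the Singleton bound is violated and no linear [18, 9, 13]_8 code can exist. In particular it is not MDS (MDS requires d = n − k + 1 exactly).
Description: the claimed parameters are [18, 9, 13]_8; such a code would be impossible (violates the Singleton bound).


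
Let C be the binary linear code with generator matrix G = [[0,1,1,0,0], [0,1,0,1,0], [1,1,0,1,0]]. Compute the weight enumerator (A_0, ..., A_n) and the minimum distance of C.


Weight distribution: A_0 = 1, A_1 = 1, A_2 = 3, A_3 = 3. Minimum distance d = 1.

Enumerate all 2^3 = 8 messages m ∈ F_2^3.
For each, compute codeword c = mG in F_2^5, then tally its weight.
  m = 000 → c = 00000, weight = 0.
  m = 100 → c = 01100, weight = 2.
  m = 010 → c = 01010, weight = 2.
  m = 110 → c = 00110, weight = 2.
  m = 001 → c = 11010, weight = 3.
  m = 101 → c = 10110, weight = 3.
  m = 011 → c = 10000, weight = 1.
  m = 111 → c = 11100, weight = 3.
Tally weights:
  weight 0: 1 codewords.
  weight 1: 1 codewords.
  weight 2: 3 codewords.
  weight 3: 3 codewords.
Minimum distance d = smallest w > 0 with A_w > 0 = 1.
Sanity: Σ A_w = 8 = 2^3 = 8 ✓.


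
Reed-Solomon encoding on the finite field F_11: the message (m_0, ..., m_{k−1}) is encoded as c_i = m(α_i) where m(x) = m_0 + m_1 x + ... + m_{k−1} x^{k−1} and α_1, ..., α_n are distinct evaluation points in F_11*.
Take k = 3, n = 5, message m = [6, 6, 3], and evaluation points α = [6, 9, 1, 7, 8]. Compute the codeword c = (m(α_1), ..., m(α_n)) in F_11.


c = [7, 6, 4, 8, 4]

Message polynomial: m(x) = 6 + 6·x + 3·x^2 (mod 11).
For each evaluation point α_i, compute m(α_i) mod 11:
  α_1 = 6: Horner steps 3 → 2 → 7, so m(6) = 7.
  α_2 = 9: Horner steps 3 → 0 → 6, so m(9) = 6.
  α_3 = 1: Horner steps 3 → 9 → 4, so m(1) = 4.
  α_4 = 7: Horner steps 3 → 5 → 8, so m(7) = 8.
  α_5 = 8: Horner steps 3 → 8 → 4, so m(8) = 4.
Codeword c = [7, 6, 4, 8, 4] ∈ F_11^5.


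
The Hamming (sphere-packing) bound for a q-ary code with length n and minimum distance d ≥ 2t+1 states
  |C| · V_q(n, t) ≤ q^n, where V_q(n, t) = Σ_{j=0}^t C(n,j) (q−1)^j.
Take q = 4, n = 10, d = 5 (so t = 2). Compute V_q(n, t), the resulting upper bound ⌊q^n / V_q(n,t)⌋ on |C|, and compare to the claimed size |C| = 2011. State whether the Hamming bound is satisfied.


V_q(n, t) = 436, q^n = 1048576, Hamming bound = 2404, |C| = 2011 ≤ bound (satisfied).

Step 1: Compute V_q(n, t) = Σ_{j=0}^2 C(n, j) (q−1)^j.
  j = 0: C(10,0)·(3)^0 = 1·1 = 1.
  j = 1: C(10,1)·(3)^1 = 10·3 = 30.
  j = 2: C(10,2)·(3)^2 = 45·9 = 405.
  V_q(n, t) = 1 + 30 + 405 = 436.
Step 2: q^n = 4^10 = 1048576.
Step 3: Hamming bound ⌊q^n / V_q(n,t)⌋ = ⌊1048576/436⌋ = 2404.
Step 4: Compare |C| = 2011 to 2404: satisfied.
The claimed |C| lies below the Hamming bound.


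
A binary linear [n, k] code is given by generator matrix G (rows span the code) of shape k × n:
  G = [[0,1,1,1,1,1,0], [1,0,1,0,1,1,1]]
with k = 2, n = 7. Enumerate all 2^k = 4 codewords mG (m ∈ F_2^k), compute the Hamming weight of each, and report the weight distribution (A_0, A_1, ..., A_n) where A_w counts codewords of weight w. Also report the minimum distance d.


Weight distribution: A_0 = 1, A_4 = 1, A_5 = 2. Minimum distance d = 4.

Enumerate all 2^2 = 4 messages m ∈ F_2^2.
For each, compute codeword c = mG in F_2^7, then tally its weight.
  m = 00 → c = 0000000, weight = 0.
  m = 10 → c = 0111110, weight = 5.
  m = 01 → c = 1010111, weight = 5.
  m = 11 → c = 1101001, weight = 4.
Tally weights:
  weight 0: 1 codewords.
  weight 4: 1 codewords.
  weight 5: 2 codewords.
Minimum distance d = smallest w > 0 with A_w > 0 = 4.
Sanity: Σ A_w = 4 = 2^2 = 4 ✓.


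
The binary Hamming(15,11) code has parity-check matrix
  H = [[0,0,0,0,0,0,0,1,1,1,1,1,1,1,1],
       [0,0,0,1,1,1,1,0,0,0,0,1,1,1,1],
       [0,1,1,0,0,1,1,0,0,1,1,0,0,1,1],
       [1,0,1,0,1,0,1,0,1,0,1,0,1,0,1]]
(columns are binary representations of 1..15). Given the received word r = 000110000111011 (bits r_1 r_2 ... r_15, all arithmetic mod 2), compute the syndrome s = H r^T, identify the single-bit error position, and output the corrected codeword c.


s = (1, 1, 0, 1)^T, error position = 13, corrected codeword c = 000110000111111

Compute s = H r^T mod 2 one row at a time:
  s_1 = 0 + 0 + 1 + 1 + 1 + 0 + 1 + 1 = 5 ≡ 1 (mod 2).
  s_2 = 1 + 1 + 0 + 0 + 1 + 0 + 1 + 1 = 5 ≡ 1 (mod 2).
  s_3 = 0 + 0 + 0 + 0 + 1 + 1 + 1 + 1 = 4 ≡ 0 (mod 2).
  s_4 = 0 + 0 + 1 + 0 + 0 + 1 + 0 + 1 = 3 ≡ 1 (mod 2).
s = (1, 1, 0, 1)^T — this equals column 13 of H (binary 1101), so error is at position 13.
Correct: flip bit 13 of r = 000110000111011 to get c = 000110000111111.


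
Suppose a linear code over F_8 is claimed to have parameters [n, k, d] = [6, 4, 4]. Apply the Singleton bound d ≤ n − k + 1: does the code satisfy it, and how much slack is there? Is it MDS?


Singleton RHS = n − k + 1 = 3, slack = -1, bound violated (no such code; not MDS).

Singleton bound: d ≤ n − k + 1.
Here n = 6, k = 4, so n − k + 1 = 3.
Given d = 4, check d ≤ 3: NO.
Slack = (n − k + 1) − d = -1.
The slack is negative: d = 4 exceeds n − k + 1 = 3 by 1, so the Singleton bound is violated and no linear [6, 4, 4]_8 code can exist. In particular it is not MDS (MDS requires d = n − k + 1 exactly).
Description: the claimed parameters are [6, 4, 4]_8; such a code would be impossible (violates the Singleton bound).


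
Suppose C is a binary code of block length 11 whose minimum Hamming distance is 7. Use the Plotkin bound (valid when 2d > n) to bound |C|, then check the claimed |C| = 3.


Plotkin bound M ≤ 4; given |C| = 3 ≤ bound (satisfied).

Check applicability: 2d = 14, n = 11.
2d − n = 3 > 0, so Plotkin applies.
Compute d/(2d−n) = 7/3 ≈ 2.3333.
⌊d/(2d−n)⌋ = 2.
Plotkin bound: M ≤ 2·2 = 4.
Given |C| = 3, check: satisfied.
This |C| is below the Plotkin bound.


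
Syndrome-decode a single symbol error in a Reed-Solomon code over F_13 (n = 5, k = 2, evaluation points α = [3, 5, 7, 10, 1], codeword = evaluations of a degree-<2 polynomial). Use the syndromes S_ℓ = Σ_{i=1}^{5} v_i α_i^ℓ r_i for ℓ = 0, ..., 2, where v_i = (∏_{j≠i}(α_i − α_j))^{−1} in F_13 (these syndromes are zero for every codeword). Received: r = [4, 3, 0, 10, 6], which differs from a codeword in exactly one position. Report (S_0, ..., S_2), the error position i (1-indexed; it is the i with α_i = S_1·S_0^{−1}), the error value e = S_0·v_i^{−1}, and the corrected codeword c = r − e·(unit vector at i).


S = (7, 9, 6), error at position 2, error magnitude e = 1, c = [4, 2, 0, 10, 6].

Step 1: column multipliers v_i = (∏_{j≠i}(α_i − α_j))^{−1} mod 13.
  i = 1 (α = 3): (3−5)(3−7)(3−10)(3−1) = (−2)·(−4)·(−7)·2 = −112 ≡ 5, so v_1 = 5^{−1} = 8 (mod 13).
  i = 2 (α = 5): (5−3)(5−7)(5−10)(5−1) = 2·(−2)·(−5)·4 = 80 ≡ 2, so v_2 = 2^{−1} = 7 (mod 13).
  i = 3 (α = 7): (7−3)(7−5)(7−10)(7−1) = 4·2·(−3)·6 = −144 ≡ 12, so v_3 = 12^{−1} = 12 (mod 13).
  i = 4 (α = 10): (10−3)(10−5)(10−7)(10−1) = 7·5·3·9 = 945 ≡ 9, so v_4 = 9^{−1} = 3 (mod 13).
  i = 5 (α = 1): (1−3)(1−5)(1−7)(1−10) = (−2)·(−4)·(−6)·(−9) = 432 ≡ 3, so v_5 = 3^{−1} = 9 (mod 13).
  v = [8, 7, 12, 3, 9].
Step 2: syndromes of r = [4, 3, 0, 10, 6] (all sums mod 13).
  S_0 = Σ v_i r_i = 8·4 + 7·3 + 12·0 + 3·10 + 9·6 = 137 ≡ 7.
  S_1 = Σ v_i α_i r_i = 8·3·4 + 7·5·3 + 12·7·0 + 3·10·10 + 9·1·6 = 555 ≡ 9.
  α_i^2 mod 13 = [9, 12, 10, 9, 1].
  S_2 = Σ v_i α_i^2 r_i = 8·9·4 + 7·12·3 + 12·10·0 + 3·9·10 + 9·1·6 = 864 ≡ 6.
  S = (7, 9, 6) ≠ 0, so r is not a codeword (an error is present).
Step 3: locate the error. For a single error e at position i, S_ℓ = v_i·e·α_i^ℓ, so α_err = S_1/S_0.
  S_0^{−1} = 7^{−1} = 2 (mod 13), so α_err = 9·2 = 18 ≡ 5 = α_2. Error position i = 2.
  Consistency check: S_2/S_1 = 6·3 = 18 ≡ 5 = α_err ✓ (single-error assumption holds).
Step 4: error magnitude e = S_0/v_2 = S_0·∏_{j≠2}(α_2 − α_j) = 7·2 = 14 ≡ 1 (mod 13).
Step 5: correct position 2: c_2 = r_2 − e = 3 − 1 ≡ 2 (mod 13). Hence c = [4, 2, 0, 10, 6].
  Check: interpolating c through the α_i gives m(x) = 7 + 12·x (degree < 2) with m(α_i) = c_i for every i, so c is indeed a codeword.


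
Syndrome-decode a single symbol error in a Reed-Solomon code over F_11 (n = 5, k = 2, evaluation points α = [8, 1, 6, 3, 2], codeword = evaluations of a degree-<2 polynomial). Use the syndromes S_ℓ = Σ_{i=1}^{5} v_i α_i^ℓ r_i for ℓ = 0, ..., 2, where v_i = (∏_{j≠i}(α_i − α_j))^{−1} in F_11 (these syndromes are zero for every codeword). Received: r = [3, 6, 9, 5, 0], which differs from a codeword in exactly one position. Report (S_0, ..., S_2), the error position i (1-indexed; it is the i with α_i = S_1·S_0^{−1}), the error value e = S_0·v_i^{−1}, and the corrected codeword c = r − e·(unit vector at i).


S = (3, 2, 5), error at position 1, error magnitude e = 6, c = [8, 6, 9, 5, 0].

Step 1: column multipliers v_i = (∏_{j≠i}(α_i − α_j))^{−1} mod 11.
  i = 1 (α = 8): (8−1)(8−6)(8−3)(8−2) = 7·2·5·6 = 420 ≡ 2, so v_1 = 2^{−1} = 6 (mod 11).
  i = 2 (α = 1): (1−8)(1−6)(1−3)(1−2) = (−7)·(−5)·(−2)·(−1) = 70 ≡ 4, so v_2 = 4^{−1} = 3 (mod 11).
  i = 3 (α = 6): (6−8)(6−1)(6−3)(6−2) = (−2)·5·3·4 = −120 ≡ 1, so v_3 = 1^{−1} = 1 (mod 11).
  i = 4 (α = 3): (3−8)(3−1)(3−6)(3−2) = (−5)·2·(−3)·1 = 30 ≡ 8, so v_4 = 8^{−1} = 7 (mod 11).
  i = 5 (α = 2): (2−8)(2−1)(2−6)(2−3) = (−6)·1·(−4)·(−1) = −24 ≡ 9, so v_5 = 9^{−1} = 5 (mod 11).
  v = [6, 3, 1, 7, 5].
Step 2: syndromes of r = [3, 6, 9, 5, 0] (all sums mod 11).
  S_0 = Σ v_i r_i = 6·3 + 3·6 + 1·9 + 7·5 + 5·0 = 80 ≡ 3.
  S_1 = Σ v_i α_i r_i = 6·8·3 + 3·1·6 + 1·6·9 + 7·3·5 + 5·2·0 = 321 ≡ 2.
  α_i^2 mod 11 = [9, 1, 3, 9, 4].
  S_2 = Σ v_i α_i^2 r_i = 6·9·3 + 3·1·6 + 1·3·9 + 7·9·5 + 5·4·0 = 522 ≡ 5.
  S = (3, 2, 5) ≠ 0, so r is not a codeword (an error is present).
Step 3: locate the error. For a single error e at position i, S_ℓ = v_i·e·α_i^ℓ, so α_err = S_1/S_0.
  S_0^{−1} = 3^{−1} = 4 (mod 11), so α_err = 2·4 = 8 ≡ 8 = α_1. Error position i = 1.
  Consistency check: S_2/S_1 = 5·6 = 30 ≡ 8 = α_err ✓ (single-error assumption holds).
Step 4: error magnitude e = S_0/v_1 = S_0·∏_{j≠1}(α_1 − α_j) = 3·2 = 6 ≡ 6 (mod 11).
Step 5: correct position 1: c_1 = r_1 − e = 3 − 6 ≡ 8 (mod 11). Hence c = [8, 6, 9, 5, 0].
  Check: interpolating c through the α_i gives m(x) = 1 + 5·x (degree < 2) with m(α_i) = c_i for every i, so c is indeed a codeword.


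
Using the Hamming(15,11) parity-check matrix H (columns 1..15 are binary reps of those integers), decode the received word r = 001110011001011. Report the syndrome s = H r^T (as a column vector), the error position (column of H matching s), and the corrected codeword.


s = (1, 1, 1, 0)^T, error position = 14, corrected codeword c = 001110011001001

Compute s = H r^T mod 2 one row at a time:
  s_1 = 1 + 1 + 0 + 0 + 1 + 0 + 1 + 1 = 5 ≡ 1 (mod 2).
  s_2 = 1 + 1 + 0 + 0 + 1 + 0 + 1 + 1 = 5 ≡ 1 (mod 2).
  s_3 = 0 + 1 + 0 + 0 + 0 + 0 + 1 + 1 = 3 ≡ 1 (mod 2).
  s_4 = 0 + 1 + 1 + 0 + 1 + 0 + 0 + 1 = 4 ≡ 0 (mod 2).
s = (1, 1, 1, 0)^T — this equals column 14 of H (binary 1110), so error is at position 14.
Correct: flip bit 14 of r = 001110011001011 to get c = 001110011001001.


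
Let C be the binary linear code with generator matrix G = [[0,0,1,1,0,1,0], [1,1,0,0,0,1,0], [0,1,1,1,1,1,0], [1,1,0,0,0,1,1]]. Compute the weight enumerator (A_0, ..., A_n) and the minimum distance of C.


Weight distribution: A_0 = 1, A_1 = 1, A_2 = 1, A_3 = 4, A_4 = 5, A_5 = 3, A_6 = 1. Minimum distance d = 1.

Enumerate all 2^4 = 16 messages m ∈ F_2^4.
For each, compute codeword c = mG in F_2^7, then tally its weight.
  m = 0000 → c = 0000000, weight = 0.
  m = 1000 → c = 0011010, weight = 3.
  m = 0100 → c = 1100010, weight = 3.
  m = 1100 → c = 1111000, weight = 4.
  m = 0010 → c = 0111110, weight = 5.
  m = 1010 → c = 0100100, weight = 2.
  m = 0110 → c = 1011100, weight = 4.
  m = 1110 → c = 1000110, weight = 3.
  m = 0001 → c = 1100011, weight = 4.
  m = 1001 → c = 1111001, weight = 5.
  m = 0101 → c = 0000001, weight = 1.
  m = 1101 → c = 0011011, weight = 4.
  m = 0011 → c = 1011101, weight = 5.
  m = 1011 → c = 1000111, weight = 4.
  m = 0111 → c = 0111111, weight = 6.
  m = 1111 → c = 0100101, weight = 3.
Tally weights:
  weight 0: 1 codewords.
  weight 1: 1 codewords.
  weight 2: 1 codewords.
  weight 3: 4 codewords.
  weight 4: 5 codewords.
  weight 5: 3 codewords.
  weight 6: 1 codewords.
Minimum distance d = smallest w > 0 with A_w > 0 = 1.
Sanity: Σ A_w = 16 = 2^4 = 16 ✓.


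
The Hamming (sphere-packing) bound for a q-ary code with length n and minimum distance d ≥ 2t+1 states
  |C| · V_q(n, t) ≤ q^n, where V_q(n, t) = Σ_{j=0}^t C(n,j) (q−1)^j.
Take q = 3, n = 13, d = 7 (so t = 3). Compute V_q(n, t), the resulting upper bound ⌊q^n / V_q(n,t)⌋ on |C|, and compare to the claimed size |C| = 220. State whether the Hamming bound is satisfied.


V_q(n, t) = 2627, q^n = 1594323, Hamming bound = 606, |C| = 220 ≤ bound (satisfied).

Step 1: Compute V_q(n, t) = Σ_{j=0}^3 C(n, j) (q−1)^j.
  j = 0: C(13,0)·(2)^0 = 1·1 = 1.
  j = 1: C(13,1)·(2)^1 = 13·2 = 26.
  j = 2: C(13,2)·(2)^2 = 78·4 = 312.
  j = 3: C(13,3)·(2)^3 = 286·8 = 2288.
  V_q(n, t) = 1 + 26 + 312 + 2288 = 2627.
Step 2: q^n = 3^13 = 1594323.
Step 3: Hamming bound ⌊q^n / V_q(n,t)⌋ = ⌊1594323/2627⌋ = 606.
Step 4: Compare |C| = 220 to 606: satisfied.
The claimed |C| lies below the Hamming bound.


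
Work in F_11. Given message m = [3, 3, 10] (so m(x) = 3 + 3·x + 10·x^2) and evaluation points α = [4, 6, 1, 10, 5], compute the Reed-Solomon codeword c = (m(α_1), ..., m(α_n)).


c = [10, 7, 5, 10, 4]

Message polynomial: m(x) = 3 + 3·x + 10·x^2 (mod 11).
For each evaluation point α_i, compute m(α_i) mod 11:
  α_1 = 4: Horner steps 10 → 10 → 10, so m(4) = 10.
  α_2 = 6: Horner steps 10 → 8 → 7, so m(6) = 7.
  α_3 = 1: Horner steps 10 → 2 → 5, so m(1) = 5.
  α_4 = 10: Horner steps 10 → 4 → 10, so m(10) = 10.
  α_5 = 5: Horner steps 10 → 9 → 4, so m(5) = 4.
Codeword c = [10, 7, 5, 10, 4] ∈ F_11^5.


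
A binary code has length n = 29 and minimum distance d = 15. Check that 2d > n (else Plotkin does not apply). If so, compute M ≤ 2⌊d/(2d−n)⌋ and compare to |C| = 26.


Plotkin bound M ≤ 30; given |C| = 26 ≤ bound (satisfied).

Check applicability: 2d = 30, n = 29.
2d − n = 1 > 0, so Plotkin applies.
Compute d/(2d−n) = 15/1 ≈ 15.0000.
⌊d/(2d−n)⌋ = 15.
Plotkin bound: M ≤ 2·15 = 30.
Given |C| = 26, check: satisfied.
This |C| is below the Plotkin bound.


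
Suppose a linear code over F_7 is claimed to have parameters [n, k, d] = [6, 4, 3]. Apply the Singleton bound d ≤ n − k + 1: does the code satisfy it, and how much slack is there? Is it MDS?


Singleton RHS = n − k + 1 = 3, slack = 0, bound satisfied, MDS.

Singleton bound: d ≤ n − k + 1.
Here n = 6, k = 4, so n − k + 1 = 3.
Given d = 3, check d ≤ 3: YES.
Slack = (n − k + 1) − d = 0.
The code is MDS (slack = 0).
Description: the claimed parameters are [6, 4, 3]_7; such a code would be MDS (meets Singleton bound).


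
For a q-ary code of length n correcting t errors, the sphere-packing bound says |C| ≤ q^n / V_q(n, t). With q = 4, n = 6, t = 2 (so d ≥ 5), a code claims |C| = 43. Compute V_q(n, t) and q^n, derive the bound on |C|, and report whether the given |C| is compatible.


V_q(n, t) = 154, q^n = 4096, Hamming bound = 26, |C| = 43 > bound (violated).

Step 1: Compute V_q(n, t) = Σ_{j=0}^2 C(n, j) (q−1)^j.
  j = 0: C(6,0)·(3)^0 = 1·1 = 1.
  j = 1: C(6,1)·(3)^1 = 6·3 = 18.
  j = 2: C(6,2)·(3)^2 = 15·9 = 135.
  V_q(n, t) = 1 + 18 + 135 = 154.
Step 2: q^n = 4^6 = 4096.
Step 3: Hamming bound ⌊q^n / V_q(n,t)⌋ = ⌊4096/154⌋ = 26.
Step 4: Compare |C| = 43 to 26: violated.
The claimed |C| lies above the Hamming bound, so no 4-ary code of length 6 with d ≥ 5 can have 43 codewords.


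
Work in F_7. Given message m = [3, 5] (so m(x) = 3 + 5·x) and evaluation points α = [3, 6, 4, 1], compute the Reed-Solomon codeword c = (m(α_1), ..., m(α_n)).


c = [4, 5, 2, 1]

Message polynomial: m(x) = 3 + 5·x (mod 7).
For each evaluation point α_i, compute m(α_i) mod 7:
  α_1 = 3: Horner steps 5 → 4, so m(3) = 4.
  α_2 = 6: Horner steps 5 → 5, so m(6) = 5.
  α_3 = 4: Horner steps 5 → 2, so m(4) = 2.
  α_4 = 1: Horner steps 5 → 1, so m(1) = 1.
Codeword c = [4, 5, 2, 1] ∈ F_7^4.


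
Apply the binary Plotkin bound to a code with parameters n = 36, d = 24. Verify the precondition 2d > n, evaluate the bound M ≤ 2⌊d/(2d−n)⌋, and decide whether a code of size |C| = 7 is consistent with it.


Plotkin bound M ≤ 4; given |C| = 7 > bound (violated).

Check applicability: 2d = 48, n = 36.
2d − n = 12 > 0, so Plotkin applies.
Compute d/(2d−n) = 24/12 ≈ 2.0000.
⌊d/(2d−n)⌋ = 2.
Plotkin bound: M ≤ 2·2 = 4.
Given |C| = 7, check: VIOLATED.
This |C| is above the Plotkin bound, so no binary code with n = 36, d = 24 and 7 codewords exists.


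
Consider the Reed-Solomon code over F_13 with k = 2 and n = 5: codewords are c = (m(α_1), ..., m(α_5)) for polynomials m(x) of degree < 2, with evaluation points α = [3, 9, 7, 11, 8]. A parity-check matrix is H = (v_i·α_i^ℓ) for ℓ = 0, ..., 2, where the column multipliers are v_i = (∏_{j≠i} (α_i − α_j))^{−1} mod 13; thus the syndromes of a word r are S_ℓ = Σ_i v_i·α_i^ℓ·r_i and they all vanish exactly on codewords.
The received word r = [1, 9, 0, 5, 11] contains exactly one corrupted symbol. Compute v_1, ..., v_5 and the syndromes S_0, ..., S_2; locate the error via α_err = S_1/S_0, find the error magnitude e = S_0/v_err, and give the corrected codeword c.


S = (10, 4, 12), error at position 1, error magnitude e = 6, c = [8, 9, 0, 5, 11].

Step 1: column multipliers v_i = (∏_{j≠i}(α_i − α_j))^{−1} mod 13.
  i = 1 (α = 3): (3−9)(3−7)(3−11)(3−8) = (−6)·(−4)·(−8)·(−5) = 960 ≡ 11, so v_1 = 11^{−1} = 6 (mod 13).
  i = 2 (α = 9): (9−3)(9−7)(9−11)(9−8) = 6·2·(−2)·1 = −24 ≡ 2, so v_2 = 2^{−1} = 7 (mod 13).
  i = 3 (α = 7): (7−3)(7−9)(7−11)(7−8) = 4·(−2)·(−4)·(−1) = −32 ≡ 7, so v_3 = 7^{−1} = 2 (mod 13).
  i = 4 (α = 11): (11−3)(11−9)(11−7)(11−8) = 8·2·4·3 = 192 ≡ 10, so v_4 = 10^{−1} = 4 (mod 13).
  i = 5 (α = 8): (8−3)(8−9)(8−7)(8−11) = 5·(−1)·1·(−3) = 15 ≡ 2, so v_5 = 2^{−1} = 7 (mod 13).
  v = [6, 7, 2, 4, 7].
Step 2: syndromes of r = [1, 9, 0, 5, 11] (all sums mod 13).
  S_0 = Σ v_i r_i = 6·1 + 7·9 + 2·0 + 4·5 + 7·11 = 166 ≡ 10.
  S_1 = Σ v_i α_i r_i = 6·3·1 + 7·9·9 + 2·7·0 + 4·11·5 + 7·8·11 = 1421 ≡ 4.
  α_i^2 mod 13 = [9, 3, 10, 4, 12].
  S_2 = Σ v_i α_i^2 r_i = 6·9·1 + 7·3·9 + 2·10·0 + 4·4·5 + 7·12·11 = 1247 ≡ 12.
  S = (10, 4, 12) ≠ 0, so r is not a codeword (an error is present).
Step 3: locate the error. For a single error e at position i, S_ℓ = v_i·e·α_i^ℓ, so α_err = S_1/S_0.
  S_0^{−1} = 10^{−1} = 4 (mod 13), so α_err = 4·4 = 16 ≡ 3 = α_1. Error position i = 1.
  Consistency check: S_2/S_1 = 12·10 = 120 ≡ 3 = α_err ✓ (single-error assumption holds).
Step 4: error magnitude e = S_0/v_1 = S_0·∏_{j≠1}(α_1 − α_j) = 10·11 = 110 ≡ 6 (mod 13).
Step 5: correct position 1: c_1 = r_1 − e = 1 − 6 ≡ 8 (mod 13). Hence c = [8, 9, 0, 5, 11].
  Check: interpolating c through the α_i gives m(x) = 1 + 11·x (degree < 2) with m(α_i) = c_i for every i, so c is indeed a codeword.


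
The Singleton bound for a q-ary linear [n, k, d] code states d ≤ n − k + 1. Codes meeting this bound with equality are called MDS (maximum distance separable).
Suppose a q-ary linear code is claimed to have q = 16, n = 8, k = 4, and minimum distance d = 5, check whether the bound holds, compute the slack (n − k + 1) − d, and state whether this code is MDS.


Singleton RHS = n − k + 1 = 5, slack = 0, bound satisfied, MDS.

Singleton bound: d ≤ n − k + 1.
Here n = 8, k = 4, so n − k + 1 = 5.
Given d = 5, check d ≤ 5: YES.
Slack = (n − k + 1) − d = 0.
The code is MDS (slack = 0).
Description: the claimed parameters are [8, 4, 5]_16; such a code would be MDS (meets Singleton bound).


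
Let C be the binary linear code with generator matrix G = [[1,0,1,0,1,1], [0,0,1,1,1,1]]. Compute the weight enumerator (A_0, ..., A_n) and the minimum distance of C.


Weight distribution: A_0 = 1, A_2 = 1, A_4 = 2. Minimum distance d = 2.

Enumerate all 2^2 = 4 messages m ∈ F_2^2.
For each, compute codeword c = mG in F_2^6, then tally its weight.
  m = 00 → c = 000000, weight = 0.
  m = 10 → c = 101011, weight = 4.
  m = 01 → c = 001111, weight = 4.
  m = 11 → c = 100100, weight = 2.
Tally weights:
  weight 0: 1 codewords.
  weight 2: 1 codewords.
  weight 4: 2 codewords.
Minimum distance d = smallest w > 0 with A_w > 0 = 2.
Sanity: Σ A_w = 4 = 2^2 = 4 ✓.


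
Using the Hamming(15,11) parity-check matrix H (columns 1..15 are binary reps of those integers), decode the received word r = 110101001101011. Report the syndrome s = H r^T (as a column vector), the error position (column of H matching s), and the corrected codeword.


s = (1, 1, 1, 1)^T, error position = 15, corrected codeword c = 110101001101010

Compute s = H r^T mod 2 one row at a time:
  s_1 = 0 + 1 + 1 + 0 + 1 + 0 + 1 + 1 = 5 ≡ 1 (mod 2).
  s_2 = 1 + 0 + 1 + 0 + 1 + 0 + 1 + 1 = 5 ≡ 1 (mod 2).
  s_3 = 1 + 0 + 1 + 0 + 1 + 0 + 1 + 1 = 5 ≡ 1 (mod 2).
  s_4 = 1 + 0 + 0 + 0 + 1 + 0 + 0 + 1 = 3 ≡ 1 (mod 2).
s = (1, 1, 1, 1)^T — this equals column 15 of H (binary 1111), so error is at position 15.
Correct: flip bit 15 of r = 110101001101011 to get c = 110101001101010.


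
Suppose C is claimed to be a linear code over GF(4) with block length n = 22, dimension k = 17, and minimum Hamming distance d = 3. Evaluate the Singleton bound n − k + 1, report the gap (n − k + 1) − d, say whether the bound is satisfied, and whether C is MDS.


Singleton RHS = n − k + 1 = 6, slack = 3, bound satisfied, not MDS.

Singleton bound: d ≤ n − k + 1.
Here n = 22, k = 17, so n − k + 1 = 6.
Given d = 3, check d ≤ 6: YES.
Slack = (n − k + 1) − d = 3.
The code is NOT MDS (slack = 3 > 0).
Description: the claimed parameters are [22, 17, 3]_4; such a code would be non-MDS.


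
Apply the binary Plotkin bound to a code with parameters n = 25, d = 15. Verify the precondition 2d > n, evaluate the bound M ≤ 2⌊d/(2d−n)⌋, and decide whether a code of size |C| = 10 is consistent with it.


Plotkin bound M ≤ 6; given |C| = 10 > bound (violated).

Check applicability: 2d = 30, n = 25.
2d − n = 5 > 0, so Plotkin applies.
Compute d/(2d−n) = 15/5 ≈ 3.0000.
⌊d/(2d−n)⌋ = 3.
Plotkin bound: M ≤ 2·3 = 6.
Given |C| = 10, check: VIOLATED.
This |C| is above the Plotkin bound, so no binary code with n = 25, d = 15 and 10 codewords exists.


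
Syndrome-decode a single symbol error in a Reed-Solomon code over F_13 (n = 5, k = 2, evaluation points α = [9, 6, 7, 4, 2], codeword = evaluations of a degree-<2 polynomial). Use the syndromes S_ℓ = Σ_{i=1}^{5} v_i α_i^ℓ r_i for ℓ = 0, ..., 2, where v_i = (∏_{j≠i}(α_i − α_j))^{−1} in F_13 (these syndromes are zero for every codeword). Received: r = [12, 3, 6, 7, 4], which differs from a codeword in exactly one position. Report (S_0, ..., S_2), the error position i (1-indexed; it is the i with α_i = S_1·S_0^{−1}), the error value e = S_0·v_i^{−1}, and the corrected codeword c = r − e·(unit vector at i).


S = (2, 8, 6), error at position 4, error magnitude e = 10, c = [12, 3, 6, 10, 4].

Step 1: column multipliers v_i = (∏_{j≠i}(α_i − α_j))^{−1} mod 13.
  i = 1 (α = 9): (9−6)(9−7)(9−4)(9−2) = 3·2·5·7 = 210 ≡ 2, so v_1 = 2^{−1} = 7 (mod 13).
  i = 2 (α = 6): (6−9)(6−7)(6−4)(6−2) = (−3)·(−1)·2·4 = 24 ≡ 11, so v_2 = 11^{−1} = 6 (mod 13).
  i = 3 (α = 7): (7−9)(7−6)(7−4)(7−2) = (−2)·1·3·5 = −30 ≡ 9, so v_3 = 9^{−1} = 3 (mod 13).
  i = 4 (α = 4): (4−9)(4−6)(4−7)(4−2) = (−5)·(−2)·(−3)·2 = −60 ≡ 5, so v_4 = 5^{−1} = 8 (mod 13).
  i = 5 (α = 2): (2−9)(2−6)(2−7)(2−4) = (−7)·(−4)·(−5)·(−2) = 280 ≡ 7, so v_5 = 7^{−1} = 2 (mod 13).
  v = [7, 6, 3, 8, 2].
Step 2: syndromes of r = [12, 3, 6, 7, 4] (all sums mod 13).
  S_0 = Σ v_i r_i = 7·12 + 6·3 + 3·6 + 8·7 + 2·4 = 184 ≡ 2.
  S_1 = Σ v_i α_i r_i = 7·9·12 + 6·6·3 + 3·7·6 + 8·4·7 + 2·2·4 = 1230 ≡ 8.
  α_i^2 mod 13 = [3, 10, 10, 3, 4].
  S_2 = Σ v_i α_i^2 r_i = 7·3·12 + 6·10·3 + 3·10·6 + 8·3·7 + 2·4·4 = 812 ≡ 6.
  S = (2, 8, 6) ≠ 0, so r is not a codeword (an error is present).
Step 3: locate the error. For a single error e at position i, S_ℓ = v_i·e·α_i^ℓ, so α_err = S_1/S_0.
  S_0^{−1} = 2^{−1} = 7 (mod 13), so α_err = 8·7 = 56 ≡ 4 = α_4. Error position i = 4.
  Consistency check: S_2/S_1 = 6·5 = 30 ≡ 4 = α_err ✓ (single-error assumption holds).
Step 4: error magnitude e = S_0/v_4 = S_0·∏_{j≠4}(α_4 − α_j) = 2·5 = 10 ≡ 10 (mod 13).
Step 5: correct position 4: c_4 = r_4 − e = 7 − 10 ≡ 10 (mod 13). Hence c = [12, 3, 6, 10, 4].
  Check: interpolating c through the α_i gives m(x) = 11 + 3·x (degree < 2) with m(α_i) = c_i for every i, so c is indeed a codeword.


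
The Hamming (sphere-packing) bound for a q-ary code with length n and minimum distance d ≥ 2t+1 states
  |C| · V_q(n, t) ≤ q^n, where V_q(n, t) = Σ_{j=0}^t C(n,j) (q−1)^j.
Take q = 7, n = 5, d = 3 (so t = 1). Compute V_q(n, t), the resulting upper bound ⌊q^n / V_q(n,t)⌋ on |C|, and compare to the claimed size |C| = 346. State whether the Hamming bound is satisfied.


V_q(n, t) = 31, q^n = 16807, Hamming bound = 542, |C| = 346 ≤ bound (satisfied).

Step 1: Compute V_q(n, t) = Σ_{j=0}^1 C(n, j) (q−1)^j.
  j = 0: C(5,0)·(6)^0 = 1·1 = 1.
  j = 1: C(5,1)·(6)^1 = 5·6 = 30.
  V_q(n, t) = 1 + 30 = 31.
Step 2: q^n = 7^5 = 16807.
Step 3: Hamming bound ⌊q^n / V_q(n,t)⌋ = ⌊16807/31⌋ = 542.
Step 4: Compare |C| = 346 to 542: satisfied.
The claimed |C| lies below the Hamming bound.


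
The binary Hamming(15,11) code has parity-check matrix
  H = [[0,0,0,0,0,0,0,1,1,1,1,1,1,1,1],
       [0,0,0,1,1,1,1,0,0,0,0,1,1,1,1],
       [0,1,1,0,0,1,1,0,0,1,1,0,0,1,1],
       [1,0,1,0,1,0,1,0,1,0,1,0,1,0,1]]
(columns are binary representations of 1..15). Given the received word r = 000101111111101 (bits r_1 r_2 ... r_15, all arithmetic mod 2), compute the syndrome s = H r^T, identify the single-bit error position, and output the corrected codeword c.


s = (1, 0, 1, 1)^T, error position = 11, corrected codeword c = 000101111101101

Compute s = H r^T mod 2 one row at a time:
  s_1 = 1 + 1 + 1 + 1 + 1 + 1 + 0 + 1 = 7 ≡ 1 (mod 2).
  s_2 = 1 + 0 + 1 + 1 + 1 + 1 + 0 + 1 = 6 ≡ 0 (mod 2).
  s_3 = 0 + 0 + 1 + 1 + 1 + 1 + 0 + 1 = 5 ≡ 1 (mod 2).
  s_4 = 0 + 0 + 0 + 1 + 1 + 1 + 1 + 1 = 5 ≡ 1 (mod 2).
s = (1, 0, 1, 1)^T — this equals column 11 of H (binary 1011), so error is at position 11.
Correct: flip bit 11 of r = 000101111111101 to get c = 000101111101101.


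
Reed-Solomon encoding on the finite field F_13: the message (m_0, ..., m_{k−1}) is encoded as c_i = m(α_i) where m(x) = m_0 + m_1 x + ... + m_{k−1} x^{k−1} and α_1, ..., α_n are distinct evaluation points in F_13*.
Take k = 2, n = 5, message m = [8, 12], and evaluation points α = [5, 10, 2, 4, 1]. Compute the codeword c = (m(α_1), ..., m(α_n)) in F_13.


c = [3, 11, 6, 4, 7]

Message polynomial: m(x) = 8 + 12·x (mod 13).
For each evaluation point α_i, compute m(α_i) mod 13:
  α_1 = 5: Horner steps 12 → 3, so m(5) = 3.
  α_2 = 10: Horner steps 12 → 11, so m(10) = 11.
  α_3 = 2: Horner steps 12 → 6, so m(2) = 6.
  α_4 = 4: Horner steps 12 → 4, so m(4) = 4.
  α_5 = 1: Horner steps 12 → 7, so m(1) = 7.
Codeword c = [3, 11, 6, 4, 7] ∈ F_13^5.


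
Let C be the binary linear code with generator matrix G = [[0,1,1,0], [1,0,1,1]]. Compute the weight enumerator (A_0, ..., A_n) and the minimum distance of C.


Weight distribution: A_0 = 1, A_2 = 1, A_3 = 2. Minimum distance d = 2.

Enumerate all 2^2 = 4 messages m ∈ F_2^2.
For each, compute codeword c = mG in F_2^4, then tally its weight.
  m = 00 → c = 0000, weight = 0.
  m = 10 → c = 0110, weight = 2.
  m = 01 → c = 1011, weight = 3.
  m = 11 → c = 1101, weight = 3.
Tally weights:
  weight 0: 1 codewords.
  weight 2: 1 codewords.
  weight 3: 2 codewords.
Minimum distance d = smallest w > 0 with A_w > 0 = 2.
Sanity: Σ A_w = 4 = 2^2 = 4 ✓.


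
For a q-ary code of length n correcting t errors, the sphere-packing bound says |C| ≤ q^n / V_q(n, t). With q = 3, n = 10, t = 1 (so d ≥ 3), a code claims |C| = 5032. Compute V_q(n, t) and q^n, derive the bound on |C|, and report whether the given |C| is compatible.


V_q(n, t) = 21, q^n = 59049, Hamming bound = 2811, |C| = 5032 > bound (violated).

Step 1: Compute V_q(n, t) = Σ_{j=0}^1 C(n, j) (q−1)^j.
  j = 0: C(10,0)·(2)^0 = 1·1 = 1.
  j = 1: C(10,1)·(2)^1 = 10·2 = 20.
  V_q(n, t) = 1 + 20 = 21.
Step 2: q^n = 3^10 = 59049.
Step 3: Hamming bound ⌊q^n / V_q(n,t)⌋ = ⌊59049/21⌋ = 2811.
Step 4: Compare |C| = 5032 to 2811: violated.
The claimed |C| lies above the Hamming bound, so no 3-ary code of length 10 with d ≥ 3 can have 5032 codewords.


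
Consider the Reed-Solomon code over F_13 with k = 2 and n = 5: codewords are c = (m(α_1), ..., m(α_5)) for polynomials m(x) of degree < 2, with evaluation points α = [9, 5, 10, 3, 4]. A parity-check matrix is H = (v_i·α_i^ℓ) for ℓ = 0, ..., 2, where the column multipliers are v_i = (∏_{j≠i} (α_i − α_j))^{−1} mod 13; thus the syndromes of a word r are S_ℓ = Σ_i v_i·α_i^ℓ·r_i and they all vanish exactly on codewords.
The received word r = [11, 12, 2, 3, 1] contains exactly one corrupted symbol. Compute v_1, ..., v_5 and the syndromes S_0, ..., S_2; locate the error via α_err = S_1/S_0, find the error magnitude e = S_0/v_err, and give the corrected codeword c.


S = (2, 5, 6), error at position 1, error magnitude e = 7, c = [4, 12, 2, 3, 1].

Step 1: column multipliers v_i = (∏_{j≠i}(α_i − α_j))^{−1} mod 13.
  i = 1 (α = 9): (9−5)(9−10)(9−3)(9−4) = 4·(−1)·6·5 = −120 ≡ 10, so v_1 = 10^{−1} = 4 (mod 13).
  i = 2 (α = 5): (5−9)(5−10)(5−3)(5−4) = (−4)·(−5)·2·1 = 40 ≡ 1, so v_2 = 1^{−1} = 1 (mod 13).
  i = 3 (α = 10): (10−9)(10−5)(10−3)(10−4) = 1·5·7·6 = 210 ≡ 2, so v_3 = 2^{−1} = 7 (mod 13).
  i = 4 (α = 3): (3−9)(3−5)(3−10)(3−4) = (−6)·(−2)·(−7)·(−1) = 84 ≡ 6, so v_4 = 6^{−1} = 11 (mod 13).
  i = 5 (α = 4): (4−9)(4−5)(4−10)(4−3) = (−5)·(−1)·(−6)·1 = −30 ≡ 9, so v_5 = 9^{−1} = 3 (mod 13).
  v = [4, 1, 7, 11, 3].
Step 2: syndromes of r = [11, 12, 2, 3, 1] (all sums mod 13).
  S_0 = Σ v_i r_i = 4·11 + 1·12 + 7·2 + 11·3 + 3·1 = 106 ≡ 2.
  S_1 = Σ v_i α_i r_i = 4·9·11 + 1·5·12 + 7·10·2 + 11·3·3 + 3·4·1 = 707 ≡ 5.
  α_i^2 mod 13 = [3, 12, 9, 9, 3].
  S_2 = Σ v_i α_i^2 r_i = 4·3·11 + 1·12·12 + 7·9·2 + 11·9·3 + 3·3·1 = 708 ≡ 6.
  S = (2, 5, 6) ≠ 0, so r is not a codeword (an error is present).
Step 3: locate the error. For a single error e at position i, S_ℓ = v_i·e·α_i^ℓ, so α_err = S_1/S_0.
  S_0^{−1} = 2^{−1} = 7 (mod 13), so α_err = 5·7 = 35 ≡ 9 = α_1. Error position i = 1.
  Consistency check: S_2/S_1 = 6·8 = 48 ≡ 9 = α_err ✓ (single-error assumption holds).
Step 4: error magnitude e = S_0/v_1 = S_0·∏_{j≠1}(α_1 − α_j) = 2·10 = 20 ≡ 7 (mod 13).
Step 5: correct position 1: c_1 = r_1 − e = 11 − 7 ≡ 4 (mod 13). Hence c = [4, 12, 2, 3, 1].
  Check: interpolating c through the α_i gives m(x) = 9 + 11·x (degree < 2) with m(α_i) = c_i for every i, so c is indeed a codeword.


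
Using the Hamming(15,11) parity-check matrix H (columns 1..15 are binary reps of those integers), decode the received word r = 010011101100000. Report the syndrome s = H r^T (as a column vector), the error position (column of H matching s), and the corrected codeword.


s = (0, 1, 0, 1)^T, error position = 5, corrected codeword c = 010001101100000

Compute s = H r^T mod 2 one row at a time:
  s_1 = 0 + 1 + 1 + 0 + 0 + 0 + 0 + 0 = 2 ≡ 0 (mod 2).
  s_2 = 0 + 1 + 1 + 1 + 0 + 0 + 0 + 0 = 3 ≡ 1 (mod 2).
  s_3 = 1 + 0 + 1 + 1 + 1 + 0 + 0 + 0 = 4 ≡ 0 (mod 2).
  s_4 = 0 + 0 + 1 + 1 + 1 + 0 + 0 + 0 = 3 ≡ 1 (mod 2).
s = (0, 1, 0, 1)^T — this equals column 5 of H (binary 0101), so error is at position 5.
Correct: flip bit 5 of r = 010011101100000 to get c = 010001101100000.


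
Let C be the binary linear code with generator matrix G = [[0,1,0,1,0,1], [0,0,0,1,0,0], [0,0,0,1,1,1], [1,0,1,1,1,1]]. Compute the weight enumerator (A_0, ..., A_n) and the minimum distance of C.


Weight distribution: A_0 = 1, A_1 = 1, A_2 = 4, A_3 = 4, A_4 = 3, A_5 = 3. Minimum distance d = 1.

Enumerate all 2^4 = 16 messages m ∈ F_2^4.
For each, compute codeword c = mG in F_2^6, then tally its weight.
  m = 0000 → c = 000000, weight = 0.
  m = 1000 → c = 010101, weight = 3.
  m = 0100 → c = 000100, weight = 1.
  m = 1100 → c = 010001, weight = 2.
  m = 0010 → c = 000111, weight = 3.
  m = 1010 → c = 010010, weight = 2.
  m = 0110 → c = 000011, weight = 2.
  m = 1110 → c = 010110, weight = 3.
  m = 0001 → c = 101111, weight = 5.
  m = 1001 → c = 111010, weight = 4.
  m = 0101 → c = 101011, weight = 4.
  m = 1101 → c = 111110, weight = 5.
  m = 0011 → c = 101000, weight = 2.
  m = 1011 → c = 111101, weight = 5.
  m = 0111 → c = 101100, weight = 3.
  m = 1111 → c = 111001, weight = 4.
Tally weights:
  weight 0: 1 codewords.
  weight 1: 1 codewords.
  weight 2: 4 codewords.
  weight 3: 4 codewords.
  weight 4: 3 codewords.
  weight 5: 3 codewords.
Minimum distance d = smallest w > 0 with A_w > 0 = 1.
Sanity: Σ A_w = 16 = 2^4 = 16 ✓.
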